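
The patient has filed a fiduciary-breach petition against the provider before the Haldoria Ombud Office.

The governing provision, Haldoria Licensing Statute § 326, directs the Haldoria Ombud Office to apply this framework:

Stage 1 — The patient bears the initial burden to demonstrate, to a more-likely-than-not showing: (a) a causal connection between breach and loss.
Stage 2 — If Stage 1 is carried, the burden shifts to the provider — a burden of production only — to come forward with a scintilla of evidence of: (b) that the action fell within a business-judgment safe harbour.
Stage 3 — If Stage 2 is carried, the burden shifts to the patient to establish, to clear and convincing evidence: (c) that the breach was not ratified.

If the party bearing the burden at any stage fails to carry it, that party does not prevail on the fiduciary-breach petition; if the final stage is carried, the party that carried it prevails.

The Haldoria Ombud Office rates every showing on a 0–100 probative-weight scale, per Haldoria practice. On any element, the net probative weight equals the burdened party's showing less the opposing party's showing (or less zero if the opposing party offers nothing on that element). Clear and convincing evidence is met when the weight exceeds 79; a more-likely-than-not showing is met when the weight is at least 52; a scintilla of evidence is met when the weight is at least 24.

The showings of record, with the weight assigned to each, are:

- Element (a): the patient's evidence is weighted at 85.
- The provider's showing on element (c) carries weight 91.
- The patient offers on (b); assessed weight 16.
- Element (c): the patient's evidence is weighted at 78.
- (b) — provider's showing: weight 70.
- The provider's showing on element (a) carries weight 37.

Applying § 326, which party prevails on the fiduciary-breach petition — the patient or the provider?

provider

Stage 1 (patient, a more-likely-than-not showing, weight is at least 52): (a) net 85−37=48 < 52 — fails.
  Stage 1 not carried; the patient fails its burden.
The provider prevails.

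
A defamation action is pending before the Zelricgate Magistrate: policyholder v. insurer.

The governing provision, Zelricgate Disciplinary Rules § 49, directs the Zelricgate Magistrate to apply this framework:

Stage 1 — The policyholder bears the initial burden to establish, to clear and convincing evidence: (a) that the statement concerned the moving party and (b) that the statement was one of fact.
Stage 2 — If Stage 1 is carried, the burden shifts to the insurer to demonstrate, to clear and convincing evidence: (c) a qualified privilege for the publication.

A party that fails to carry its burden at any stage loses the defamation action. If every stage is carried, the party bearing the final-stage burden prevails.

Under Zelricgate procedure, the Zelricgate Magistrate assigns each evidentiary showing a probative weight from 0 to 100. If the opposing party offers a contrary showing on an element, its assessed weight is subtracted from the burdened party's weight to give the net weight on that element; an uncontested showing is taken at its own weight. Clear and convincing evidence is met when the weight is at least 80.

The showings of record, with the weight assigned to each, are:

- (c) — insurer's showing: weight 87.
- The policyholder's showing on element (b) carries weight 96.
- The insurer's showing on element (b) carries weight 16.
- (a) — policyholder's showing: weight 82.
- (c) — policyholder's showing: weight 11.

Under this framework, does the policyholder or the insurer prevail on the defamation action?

At Stage 1 the policyholder must meet clear and convincing evidence (weight is at least 80): on (a) the weight is 82, ≥ 80, so (a) meets the standard; on (b) the weight is 96 less the opposing 16 gives net 80, ≥ 80, so (b) meets the standard.
  The policyholder carries Stage 1; the insurer now bears the burden.
At Stage 2 the insurer must meet clear and convincing evidence (weight is at least 80): on (c) the weight is 87 less the opposing 11 gives net 76, < 80, so (c) does not meet the standard.
  Not every element is met, so the insurer fails to carry Stage 2.
The policyholder prevails.

policyholder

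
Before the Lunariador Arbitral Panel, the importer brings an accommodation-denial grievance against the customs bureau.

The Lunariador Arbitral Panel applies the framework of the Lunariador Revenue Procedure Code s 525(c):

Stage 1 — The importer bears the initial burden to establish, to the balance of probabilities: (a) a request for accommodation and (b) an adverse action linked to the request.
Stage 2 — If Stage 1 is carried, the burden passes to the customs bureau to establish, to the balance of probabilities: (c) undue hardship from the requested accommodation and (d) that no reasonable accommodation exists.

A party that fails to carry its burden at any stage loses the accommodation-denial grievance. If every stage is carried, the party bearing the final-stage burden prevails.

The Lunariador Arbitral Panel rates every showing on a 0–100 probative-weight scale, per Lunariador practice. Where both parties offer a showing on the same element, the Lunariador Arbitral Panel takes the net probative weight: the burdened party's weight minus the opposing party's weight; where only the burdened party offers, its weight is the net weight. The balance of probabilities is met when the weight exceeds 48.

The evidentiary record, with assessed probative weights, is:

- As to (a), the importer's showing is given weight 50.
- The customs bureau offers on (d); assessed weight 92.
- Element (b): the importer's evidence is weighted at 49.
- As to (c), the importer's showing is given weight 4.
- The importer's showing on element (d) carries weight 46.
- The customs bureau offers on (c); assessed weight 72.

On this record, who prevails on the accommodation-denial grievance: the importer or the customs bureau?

importer

Stage 1 (importer, the balance of probabilities, weight exceeds 48): (a) 50 > 48 — meets; (b) 49 > 48 — meets.
  All elements met. The burden passes to the customs bureau.
Stage 2 (customs bureau, the balance of probabilities, weight exceeds 48): (c) net 72−4=68 > 48 — meets; (d) net 92−46=46 ≤ 48 — fails.
  Not every element is met, so the customs bureau fails to carry Stage 2.
The analysis ends at Stage 2; the importer prevails.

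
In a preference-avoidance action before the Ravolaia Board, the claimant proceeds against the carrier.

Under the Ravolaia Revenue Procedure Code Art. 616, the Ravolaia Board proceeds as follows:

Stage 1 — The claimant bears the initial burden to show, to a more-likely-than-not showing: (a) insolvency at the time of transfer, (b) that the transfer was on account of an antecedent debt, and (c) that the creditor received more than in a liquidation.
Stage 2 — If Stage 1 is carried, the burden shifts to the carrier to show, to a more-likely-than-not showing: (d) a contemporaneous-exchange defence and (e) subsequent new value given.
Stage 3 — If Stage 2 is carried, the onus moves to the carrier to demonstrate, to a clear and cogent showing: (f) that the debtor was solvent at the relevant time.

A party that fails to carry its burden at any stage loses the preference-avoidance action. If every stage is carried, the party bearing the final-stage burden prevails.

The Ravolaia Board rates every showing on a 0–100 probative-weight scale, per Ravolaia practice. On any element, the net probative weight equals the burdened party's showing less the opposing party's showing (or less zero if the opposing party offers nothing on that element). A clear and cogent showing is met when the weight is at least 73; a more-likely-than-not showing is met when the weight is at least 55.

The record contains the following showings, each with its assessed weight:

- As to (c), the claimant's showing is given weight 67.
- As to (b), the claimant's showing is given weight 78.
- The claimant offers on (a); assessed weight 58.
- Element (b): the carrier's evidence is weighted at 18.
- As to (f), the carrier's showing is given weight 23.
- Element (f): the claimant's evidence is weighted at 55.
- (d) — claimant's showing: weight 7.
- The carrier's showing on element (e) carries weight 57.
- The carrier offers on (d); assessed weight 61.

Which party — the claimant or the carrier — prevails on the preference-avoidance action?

Stage 1 (claimant, a more-likely-than-not showing, weight is at least 55): (a) 58 ≥ 55 — meets; (b) net 78−18=60 ≥ 55 — meets; (c) 67 ≥ 55 — meets.
  Stage 1 carried; the burden shifts to the carrier.
Stage 2 (carrier, a more-likely-than-not showing, weight is at least 55): (d) net 61−7=54 < 55 — fails; (e) 57 ≥ 55 — meets.
  The carrier does not carry Stage 2.
So the claimant prevails.

claimant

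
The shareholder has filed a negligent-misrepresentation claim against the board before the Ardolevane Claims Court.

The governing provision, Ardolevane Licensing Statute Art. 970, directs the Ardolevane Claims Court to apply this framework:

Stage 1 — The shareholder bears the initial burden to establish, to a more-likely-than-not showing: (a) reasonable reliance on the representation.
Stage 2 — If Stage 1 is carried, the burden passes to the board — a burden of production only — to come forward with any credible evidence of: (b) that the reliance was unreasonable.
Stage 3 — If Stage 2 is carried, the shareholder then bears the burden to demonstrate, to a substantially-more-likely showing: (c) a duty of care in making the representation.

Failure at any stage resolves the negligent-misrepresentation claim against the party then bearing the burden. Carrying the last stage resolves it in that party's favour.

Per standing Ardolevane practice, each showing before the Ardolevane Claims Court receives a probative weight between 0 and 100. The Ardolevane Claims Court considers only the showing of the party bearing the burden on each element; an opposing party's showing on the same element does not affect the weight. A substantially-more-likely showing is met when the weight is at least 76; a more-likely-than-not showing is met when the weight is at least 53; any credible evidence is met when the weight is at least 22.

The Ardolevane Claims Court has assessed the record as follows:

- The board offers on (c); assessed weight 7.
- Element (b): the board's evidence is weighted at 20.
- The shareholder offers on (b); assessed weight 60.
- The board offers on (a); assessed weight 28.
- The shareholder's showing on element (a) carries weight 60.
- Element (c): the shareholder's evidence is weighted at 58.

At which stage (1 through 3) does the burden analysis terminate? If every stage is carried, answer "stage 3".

Stage 1 (shareholder, a more-likely-than-not showing, weight is at least 53): (a) 60 (board's 28 disregarded) ≥ 53 — meets.
  All elements met. The burden passes to the board.
Stage 2 (board, any credible evidence, weight is at least 22): (b) 20 (shareholder's 60 disregarded) < 22 — fails.
  The board does not carry Stage 2.
The shareholder prevails.

stage 2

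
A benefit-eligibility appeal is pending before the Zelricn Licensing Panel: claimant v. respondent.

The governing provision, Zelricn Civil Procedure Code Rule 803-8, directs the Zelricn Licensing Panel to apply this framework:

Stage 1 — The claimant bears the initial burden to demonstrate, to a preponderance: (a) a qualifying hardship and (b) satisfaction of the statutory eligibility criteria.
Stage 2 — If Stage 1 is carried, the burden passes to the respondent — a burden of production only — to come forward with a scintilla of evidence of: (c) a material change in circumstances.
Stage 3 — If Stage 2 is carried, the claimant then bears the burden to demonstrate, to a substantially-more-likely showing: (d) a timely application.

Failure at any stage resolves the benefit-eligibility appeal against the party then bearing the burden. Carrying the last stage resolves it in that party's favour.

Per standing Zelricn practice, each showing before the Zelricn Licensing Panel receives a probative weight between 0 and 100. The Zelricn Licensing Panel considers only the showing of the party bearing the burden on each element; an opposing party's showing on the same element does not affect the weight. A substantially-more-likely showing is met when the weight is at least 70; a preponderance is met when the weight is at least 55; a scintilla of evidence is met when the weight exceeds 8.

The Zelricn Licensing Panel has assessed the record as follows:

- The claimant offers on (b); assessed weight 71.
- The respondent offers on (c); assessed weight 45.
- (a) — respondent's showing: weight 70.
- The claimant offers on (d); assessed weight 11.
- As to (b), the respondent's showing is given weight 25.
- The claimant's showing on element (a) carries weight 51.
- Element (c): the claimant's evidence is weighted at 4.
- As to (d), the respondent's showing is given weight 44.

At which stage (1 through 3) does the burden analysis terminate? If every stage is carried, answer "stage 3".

stage 1

At Stage 1 the claimant must meet a preponderance (weight is at least 55): on (a) the weight is 51 (the respondent's 70 is given no effect), < 55, so (a) does not meet the standard; on (b) the weight is 71 (the respondent's 25 is given no effect), which does reach 55, so (b) meets the standard.
  Not every element is met, so the claimant fails to carry Stage 1.
The analysis ends at Stage 1; the respondent prevails.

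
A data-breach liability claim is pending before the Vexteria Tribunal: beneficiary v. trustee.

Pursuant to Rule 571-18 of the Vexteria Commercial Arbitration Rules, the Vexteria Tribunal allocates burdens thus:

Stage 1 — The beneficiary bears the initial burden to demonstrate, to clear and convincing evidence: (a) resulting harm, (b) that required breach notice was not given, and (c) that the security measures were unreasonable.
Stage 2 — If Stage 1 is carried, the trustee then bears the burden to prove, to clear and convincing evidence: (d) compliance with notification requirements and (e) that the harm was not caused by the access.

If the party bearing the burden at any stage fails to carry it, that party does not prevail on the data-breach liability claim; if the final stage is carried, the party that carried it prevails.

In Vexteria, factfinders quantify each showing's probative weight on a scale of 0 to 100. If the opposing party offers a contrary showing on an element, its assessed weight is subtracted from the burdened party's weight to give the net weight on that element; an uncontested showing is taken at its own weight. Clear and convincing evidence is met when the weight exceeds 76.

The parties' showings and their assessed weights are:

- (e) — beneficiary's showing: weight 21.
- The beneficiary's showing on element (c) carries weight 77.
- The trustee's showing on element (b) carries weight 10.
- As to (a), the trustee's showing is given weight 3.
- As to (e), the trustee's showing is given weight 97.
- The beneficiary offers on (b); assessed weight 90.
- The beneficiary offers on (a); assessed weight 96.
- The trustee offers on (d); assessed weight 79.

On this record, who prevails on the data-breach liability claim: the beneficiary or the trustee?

beneficiary

Stage 1 (beneficiary, clear and convincing evidence, weight exceeds 76): (a) net 96−3=93 > 76 — meets; (b) net 90−10=80 > 76 — meets; (c) 77 > 76 — meets.
  The beneficiary carries Stage 1; the trustee now bears the burden.
Stage 2 (trustee, clear and convincing evidence, weight exceeds 76): (d) 79 > 76 — meets; (e) net 97−21=76 ≤ 76 — fails.
  Stage 2 not carried; the trustee fails its burden.
The analysis ends at Stage 2; the beneficiary prevails.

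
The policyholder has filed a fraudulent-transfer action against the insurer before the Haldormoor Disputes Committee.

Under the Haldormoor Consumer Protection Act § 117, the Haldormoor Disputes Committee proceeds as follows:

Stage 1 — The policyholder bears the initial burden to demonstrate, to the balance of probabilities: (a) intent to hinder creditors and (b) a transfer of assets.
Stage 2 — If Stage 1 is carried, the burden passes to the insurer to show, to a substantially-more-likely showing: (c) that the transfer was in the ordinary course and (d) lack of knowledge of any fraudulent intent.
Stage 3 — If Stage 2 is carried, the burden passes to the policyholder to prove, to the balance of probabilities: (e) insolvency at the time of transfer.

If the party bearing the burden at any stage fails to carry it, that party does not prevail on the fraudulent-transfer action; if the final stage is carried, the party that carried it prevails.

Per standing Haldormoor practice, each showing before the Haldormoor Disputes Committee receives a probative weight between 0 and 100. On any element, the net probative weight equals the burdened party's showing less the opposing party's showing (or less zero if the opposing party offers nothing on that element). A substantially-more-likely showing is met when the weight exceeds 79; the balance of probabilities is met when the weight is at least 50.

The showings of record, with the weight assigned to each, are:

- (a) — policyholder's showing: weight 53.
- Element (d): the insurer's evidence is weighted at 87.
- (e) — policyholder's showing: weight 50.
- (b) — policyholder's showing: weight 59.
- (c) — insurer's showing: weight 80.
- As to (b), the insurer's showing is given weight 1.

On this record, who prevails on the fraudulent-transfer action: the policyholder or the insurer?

policyholder

Stage 1 (policyholder, the balance of probabilities, weight is at least 50): (a) 53 ≥ 50 — meets; (b) net 59−1=58 ≥ 50 — meets.
  All elements met. The burden passes to the insurer.
Stage 2 (insurer, a substantially-more-likely showing, weight exceeds 79): (c) 80 > 79 — meets; (d) 87 > 79 — meets.
  All elements met. The burden passes to the policyholder.
Stage 3 (policyholder, the balance of probabilities, weight is at least 50): (e) 50 ≥ 50 — meets.
  Stage 3 carried; the final stage is satisfied.
Every stage carried; the policyholder prevails.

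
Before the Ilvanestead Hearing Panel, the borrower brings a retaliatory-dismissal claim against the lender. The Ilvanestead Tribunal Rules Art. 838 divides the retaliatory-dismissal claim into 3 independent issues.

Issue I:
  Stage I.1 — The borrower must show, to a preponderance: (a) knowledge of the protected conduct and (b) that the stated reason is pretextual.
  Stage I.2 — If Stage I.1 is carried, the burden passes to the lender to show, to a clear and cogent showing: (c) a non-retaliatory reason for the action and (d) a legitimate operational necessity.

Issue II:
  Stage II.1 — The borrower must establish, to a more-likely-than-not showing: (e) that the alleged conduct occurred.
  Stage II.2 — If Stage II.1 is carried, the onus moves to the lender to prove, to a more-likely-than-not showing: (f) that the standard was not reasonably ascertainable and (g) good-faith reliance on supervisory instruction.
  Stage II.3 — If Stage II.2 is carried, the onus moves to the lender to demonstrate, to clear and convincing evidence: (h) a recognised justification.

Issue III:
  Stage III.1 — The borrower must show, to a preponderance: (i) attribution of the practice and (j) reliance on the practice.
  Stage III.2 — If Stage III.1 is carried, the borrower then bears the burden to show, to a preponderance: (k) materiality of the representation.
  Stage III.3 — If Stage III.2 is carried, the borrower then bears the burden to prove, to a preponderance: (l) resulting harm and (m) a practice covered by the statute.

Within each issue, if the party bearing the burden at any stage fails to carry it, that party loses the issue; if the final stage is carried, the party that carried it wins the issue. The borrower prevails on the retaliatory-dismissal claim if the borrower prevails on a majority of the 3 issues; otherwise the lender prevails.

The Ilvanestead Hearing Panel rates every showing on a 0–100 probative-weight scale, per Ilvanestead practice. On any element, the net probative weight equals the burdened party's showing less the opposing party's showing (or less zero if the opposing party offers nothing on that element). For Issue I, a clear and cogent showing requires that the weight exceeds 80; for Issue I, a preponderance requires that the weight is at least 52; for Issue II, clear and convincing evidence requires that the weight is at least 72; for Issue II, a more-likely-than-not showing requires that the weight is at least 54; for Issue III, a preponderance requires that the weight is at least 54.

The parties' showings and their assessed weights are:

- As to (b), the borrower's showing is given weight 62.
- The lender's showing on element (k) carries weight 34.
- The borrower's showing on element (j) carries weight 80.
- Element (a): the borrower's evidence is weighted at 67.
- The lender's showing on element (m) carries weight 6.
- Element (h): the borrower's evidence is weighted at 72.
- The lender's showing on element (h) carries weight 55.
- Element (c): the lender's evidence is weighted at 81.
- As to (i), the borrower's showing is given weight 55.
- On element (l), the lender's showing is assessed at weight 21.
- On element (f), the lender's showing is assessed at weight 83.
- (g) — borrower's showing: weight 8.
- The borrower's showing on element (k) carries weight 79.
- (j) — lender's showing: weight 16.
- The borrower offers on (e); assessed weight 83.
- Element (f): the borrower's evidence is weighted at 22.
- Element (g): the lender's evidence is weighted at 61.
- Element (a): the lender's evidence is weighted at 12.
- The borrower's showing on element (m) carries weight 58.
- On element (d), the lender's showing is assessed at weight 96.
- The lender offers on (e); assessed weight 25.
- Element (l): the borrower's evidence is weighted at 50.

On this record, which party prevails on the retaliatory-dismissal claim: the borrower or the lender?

— Issue I —
At Stage I.1 the borrower must meet a preponderance (weight is at least 52): on (a) the weight is 67 less the opposing 12 gives net 55, ≥ 52, so (a) meets the standard; on (b) the weight is 62, which does reach 52, so (b) meets the standard.
  All elements met. The burden passes to the lender.
At Stage I.2 the lender must meet a clear and cogent showing (weight exceeds 80): on (c) the weight is 81, which does exceed 80, so (c) meets the standard; on (d) the weight is 96, > 80, so (d) meets the standard.
  The lender carries the last stage.
With every stage satisfied, the lender prevails on this issue.
— Issue II —
Stage II.1 — burden on borrower; standard: a more-likely-than-not showing (weight is at least 54).
    (e): 83 − 25 = 58 ≥ 54 [met]
  Stage II.1 is satisfied; the onus moves to the lender.
Stage II.2 — burden on lender; standard: a more-likely-than-not showing (weight is at least 54).
    (f): 83 − 22 = 61 ≥ 54 [met]
    (g): 61 − 8 = 53 < 54 [not met]
  The lender does not carry Stage II.2.
The borrower prevails on this issue.
— Issue III —
At Stage III.1 the borrower must meet a preponderance (weight is at least 54): on (i) the weight is 55, ≥ 54, so (i) meets the standard; on (j) the weight is 80 less the opposing 16 gives net 64, which does reach 54, so (j) meets the standard.
  All elements met. The borrower retains the burden for Stage III.2.
At Stage III.2 the borrower must meet a preponderance (weight is at least 54): on (k) the weight is 79 less the opposing 34 gives net 45, which does not reach 54, so (k) does not meet the standard.
  Stage III.2 not carried; the borrower fails its burden.
The lender prevails on this issue.
Per-issue: Issue I → lender; Issue II → borrower; Issue III → lender. The borrower must prevail on a majority of issues; overall, the lender prevails.

lender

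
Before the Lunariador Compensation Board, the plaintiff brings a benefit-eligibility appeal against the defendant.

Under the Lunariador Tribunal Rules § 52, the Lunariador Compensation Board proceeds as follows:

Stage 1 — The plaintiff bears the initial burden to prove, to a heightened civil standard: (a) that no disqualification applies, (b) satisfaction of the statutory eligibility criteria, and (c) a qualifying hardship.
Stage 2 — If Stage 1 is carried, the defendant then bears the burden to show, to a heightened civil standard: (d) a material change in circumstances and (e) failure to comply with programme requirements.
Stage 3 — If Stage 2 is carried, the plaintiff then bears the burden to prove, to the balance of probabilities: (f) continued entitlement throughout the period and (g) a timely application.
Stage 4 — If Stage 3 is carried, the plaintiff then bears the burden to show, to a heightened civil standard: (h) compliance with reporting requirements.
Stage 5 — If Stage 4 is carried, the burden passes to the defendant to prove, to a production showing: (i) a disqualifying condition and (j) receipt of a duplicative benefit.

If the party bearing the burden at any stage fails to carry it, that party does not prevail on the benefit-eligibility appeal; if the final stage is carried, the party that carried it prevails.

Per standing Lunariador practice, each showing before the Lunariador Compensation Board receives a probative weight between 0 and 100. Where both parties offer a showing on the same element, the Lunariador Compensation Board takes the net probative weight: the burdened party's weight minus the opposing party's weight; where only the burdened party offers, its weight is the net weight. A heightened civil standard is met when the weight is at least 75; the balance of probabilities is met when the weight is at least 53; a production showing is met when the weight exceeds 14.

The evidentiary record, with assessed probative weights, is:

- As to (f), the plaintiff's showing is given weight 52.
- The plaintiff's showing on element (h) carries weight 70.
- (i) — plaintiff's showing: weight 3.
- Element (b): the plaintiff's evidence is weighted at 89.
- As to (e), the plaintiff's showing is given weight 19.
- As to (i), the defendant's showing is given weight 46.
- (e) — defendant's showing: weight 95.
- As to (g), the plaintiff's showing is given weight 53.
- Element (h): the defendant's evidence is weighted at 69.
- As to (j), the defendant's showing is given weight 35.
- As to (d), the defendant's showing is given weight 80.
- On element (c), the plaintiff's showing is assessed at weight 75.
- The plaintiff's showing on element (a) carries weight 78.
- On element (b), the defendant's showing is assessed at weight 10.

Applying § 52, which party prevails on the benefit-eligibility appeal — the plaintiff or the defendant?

At Stage 1 the plaintiff must meet a heightened civil standard (weight is at least 75): on (a) the weight is 78, ≥ 75, so (a) meets the standard; on (b) the weight is 89 less the opposing 10 gives net 79, which does reach 75, so (b) meets the standard; on (c) the weight is 75, ≥ 75, so (c) meets the standard.
  The plaintiff carries Stage 1; the defendant now bears the burden.
At Stage 2 the defendant must meet a heightened civil standard (weight is at least 75): on (d) the weight is 80, ≥ 75, so (d) meets the standard; on (e) the weight is 95 less the opposing 19 gives net 76, ≥ 75, so (e) meets the standard.
  The defendant carries Stage 2; the plaintiff now bears the burden.
At Stage 3 the plaintiff must meet the balance of probabilities (weight is at least 53): on (f) the weight is 52, which does not reach 53, so (f) does not meet the standard; on (g) the weight is 53, which does reach 53, so (g) meets the standard.
  Stage 3 not carried; the plaintiff fails its burden.
The analysis ends at Stage 3; the defendant prevails.

defendant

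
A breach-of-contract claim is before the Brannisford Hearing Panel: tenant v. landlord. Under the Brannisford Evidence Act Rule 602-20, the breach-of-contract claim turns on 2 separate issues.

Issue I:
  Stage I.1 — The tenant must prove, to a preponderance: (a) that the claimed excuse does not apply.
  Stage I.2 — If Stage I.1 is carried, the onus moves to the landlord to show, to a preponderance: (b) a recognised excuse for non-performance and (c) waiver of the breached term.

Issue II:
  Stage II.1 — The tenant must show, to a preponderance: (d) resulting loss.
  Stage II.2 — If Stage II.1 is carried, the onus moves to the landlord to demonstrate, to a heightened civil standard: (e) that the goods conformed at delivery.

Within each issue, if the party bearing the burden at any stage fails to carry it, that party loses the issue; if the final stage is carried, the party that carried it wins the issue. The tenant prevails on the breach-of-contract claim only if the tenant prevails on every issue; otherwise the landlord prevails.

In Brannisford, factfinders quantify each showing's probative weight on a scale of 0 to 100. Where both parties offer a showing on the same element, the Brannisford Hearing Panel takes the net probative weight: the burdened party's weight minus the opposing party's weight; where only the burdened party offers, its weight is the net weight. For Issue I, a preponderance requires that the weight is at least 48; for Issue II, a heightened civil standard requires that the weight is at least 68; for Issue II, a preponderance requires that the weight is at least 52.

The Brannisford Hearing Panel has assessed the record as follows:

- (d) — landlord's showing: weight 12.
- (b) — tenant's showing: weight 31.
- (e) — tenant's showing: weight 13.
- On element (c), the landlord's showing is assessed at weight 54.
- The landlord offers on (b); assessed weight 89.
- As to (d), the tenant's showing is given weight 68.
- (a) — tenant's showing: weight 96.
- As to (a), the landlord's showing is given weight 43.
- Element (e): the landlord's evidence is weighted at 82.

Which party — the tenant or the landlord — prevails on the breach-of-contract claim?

landlord

— Issue I —
Stage I.1 — burden on tenant; standard: a preponderance (weight is at least 48).
    (a): 96 − 43 = 53 ≥ 48 [met]
  Stage I.1 is satisfied; the onus moves to the landlord.
Stage I.2 — burden on landlord; standard: a preponderance (weight is at least 48).
    (b): 89 − 31 = 58 ≥ 48 [met]
    (c): 54 ≥ 48 [met]
  All elements met at the final stage.
All stages carried — the landlord prevails on this issue.
— Issue II —
At Stage II.1 the tenant must meet a preponderance (weight is at least 52): on (d) the weight is 68 less the opposing 12 gives net 56, ≥ 52, so (d) meets the standard.
  Stage II.1 carried; the burden shifts to the landlord.
At Stage II.2 the landlord must meet a heightened civil standard (weight is at least 68): on (e) the weight is 82 less the opposing 13 gives net 69, ≥ 68, so (e) meets the standard.
  All elements met at the final stage.
All stages carried — the landlord prevails on this issue.
Per-issue: Issue I → landlord; Issue II → landlord. The tenant must prevail on every issue; overall, the landlord prevails.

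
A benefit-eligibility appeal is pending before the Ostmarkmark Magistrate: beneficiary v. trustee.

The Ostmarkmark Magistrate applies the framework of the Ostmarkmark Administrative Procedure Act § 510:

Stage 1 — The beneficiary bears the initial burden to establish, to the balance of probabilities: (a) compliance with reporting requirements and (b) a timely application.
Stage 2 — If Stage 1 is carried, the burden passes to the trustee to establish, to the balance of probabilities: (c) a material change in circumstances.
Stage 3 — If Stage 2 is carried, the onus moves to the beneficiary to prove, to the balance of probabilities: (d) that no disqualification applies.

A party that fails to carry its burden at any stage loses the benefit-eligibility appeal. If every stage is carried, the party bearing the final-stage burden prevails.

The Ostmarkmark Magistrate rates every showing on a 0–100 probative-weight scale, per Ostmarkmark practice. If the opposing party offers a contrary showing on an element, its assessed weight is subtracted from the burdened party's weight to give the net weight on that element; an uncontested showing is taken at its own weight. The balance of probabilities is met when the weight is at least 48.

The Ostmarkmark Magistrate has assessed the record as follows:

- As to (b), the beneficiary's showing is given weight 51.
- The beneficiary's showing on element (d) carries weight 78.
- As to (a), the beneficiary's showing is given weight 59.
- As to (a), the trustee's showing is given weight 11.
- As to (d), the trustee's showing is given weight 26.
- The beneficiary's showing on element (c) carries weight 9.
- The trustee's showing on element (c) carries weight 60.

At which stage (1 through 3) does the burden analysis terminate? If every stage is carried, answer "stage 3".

Stage 1 — burden on beneficiary; standard: the balance of probabilities (weight is at least 48).
    (a): 59 − 11 = 48 ≥ 48 [met]
    (b): 51 ≥ 48 [met]
  The beneficiary carries Stage 1; the trustee now bears the burden.
Stage 2 — burden on trustee; standard: the balance of probabilities (weight is at least 48).
    (c): 60 − 9 = 51 ≥ 48 [met]
  All elements met. The burden passes to the beneficiary.
Stage 3 — burden on beneficiary; standard: the balance of probabilities (weight is at least 48).
    (d): 78 − 26 = 52 ≥ 48 [met]
  Stage 3 carried; the final stage is satisfied.
With every stage satisfied, the beneficiary prevails.

stage 3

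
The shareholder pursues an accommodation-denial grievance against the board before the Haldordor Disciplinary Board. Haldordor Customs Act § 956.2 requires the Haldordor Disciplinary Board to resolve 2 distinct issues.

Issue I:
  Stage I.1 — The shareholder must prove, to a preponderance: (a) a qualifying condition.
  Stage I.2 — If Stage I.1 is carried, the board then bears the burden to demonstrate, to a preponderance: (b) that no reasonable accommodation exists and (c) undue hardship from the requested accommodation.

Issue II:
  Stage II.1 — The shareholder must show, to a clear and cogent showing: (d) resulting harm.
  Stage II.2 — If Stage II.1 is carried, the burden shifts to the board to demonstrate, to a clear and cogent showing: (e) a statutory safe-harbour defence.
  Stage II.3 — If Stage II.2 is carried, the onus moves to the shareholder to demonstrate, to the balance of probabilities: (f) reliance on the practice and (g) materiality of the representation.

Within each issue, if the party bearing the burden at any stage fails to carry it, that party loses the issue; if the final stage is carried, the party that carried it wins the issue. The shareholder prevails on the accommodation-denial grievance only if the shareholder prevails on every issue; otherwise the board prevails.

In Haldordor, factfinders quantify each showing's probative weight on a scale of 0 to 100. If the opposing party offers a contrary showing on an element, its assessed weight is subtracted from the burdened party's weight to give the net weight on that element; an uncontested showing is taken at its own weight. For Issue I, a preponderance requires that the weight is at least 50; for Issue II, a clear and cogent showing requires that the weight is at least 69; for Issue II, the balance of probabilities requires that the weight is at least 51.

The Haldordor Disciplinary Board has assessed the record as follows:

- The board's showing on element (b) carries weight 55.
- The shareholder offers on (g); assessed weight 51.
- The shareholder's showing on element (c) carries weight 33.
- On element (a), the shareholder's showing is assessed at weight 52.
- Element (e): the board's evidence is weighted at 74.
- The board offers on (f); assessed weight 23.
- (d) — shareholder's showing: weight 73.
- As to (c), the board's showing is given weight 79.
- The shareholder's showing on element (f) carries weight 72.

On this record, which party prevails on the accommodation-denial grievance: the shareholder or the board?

— Issue I —
Stage I.1 (shareholder, a preponderance, weight is at least 50): (a) 52 ≥ 50 — meets.
  Stage I.1 is satisfied; the onus moves to the board.
Stage I.2 (board, a preponderance, weight is at least 50): (b) 55 ≥ 50 — meets; (c) net 79−33=46 < 50 — fails.
  Not every element is met, so the board fails to carry Stage I.2.
The shareholder prevails on this issue.
— Issue II —
Stage II.1 (shareholder, a clear and cogent showing, weight is at least 69): (d) 73 ≥ 69 — meets.
  Stage II.1 is satisfied; the onus moves to the board.
Stage II.2 (board, a clear and cogent showing, weight is at least 69): (e) 74 ≥ 69 — meets.
  All elements met. The burden passes to the shareholder.
Stage II.3 (shareholder, the balance of probabilities, weight is at least 51): (f) net 72−23=49 < 51 — fails; (g) 51 ≥ 51 — meets.
  The shareholder does not carry Stage II.3.
The analysis ends at Stage II.3; the board prevails on this issue.
Per-issue: Issue I → shareholder; Issue II → board. The shareholder must prevail on every issue; overall, the board prevails.

board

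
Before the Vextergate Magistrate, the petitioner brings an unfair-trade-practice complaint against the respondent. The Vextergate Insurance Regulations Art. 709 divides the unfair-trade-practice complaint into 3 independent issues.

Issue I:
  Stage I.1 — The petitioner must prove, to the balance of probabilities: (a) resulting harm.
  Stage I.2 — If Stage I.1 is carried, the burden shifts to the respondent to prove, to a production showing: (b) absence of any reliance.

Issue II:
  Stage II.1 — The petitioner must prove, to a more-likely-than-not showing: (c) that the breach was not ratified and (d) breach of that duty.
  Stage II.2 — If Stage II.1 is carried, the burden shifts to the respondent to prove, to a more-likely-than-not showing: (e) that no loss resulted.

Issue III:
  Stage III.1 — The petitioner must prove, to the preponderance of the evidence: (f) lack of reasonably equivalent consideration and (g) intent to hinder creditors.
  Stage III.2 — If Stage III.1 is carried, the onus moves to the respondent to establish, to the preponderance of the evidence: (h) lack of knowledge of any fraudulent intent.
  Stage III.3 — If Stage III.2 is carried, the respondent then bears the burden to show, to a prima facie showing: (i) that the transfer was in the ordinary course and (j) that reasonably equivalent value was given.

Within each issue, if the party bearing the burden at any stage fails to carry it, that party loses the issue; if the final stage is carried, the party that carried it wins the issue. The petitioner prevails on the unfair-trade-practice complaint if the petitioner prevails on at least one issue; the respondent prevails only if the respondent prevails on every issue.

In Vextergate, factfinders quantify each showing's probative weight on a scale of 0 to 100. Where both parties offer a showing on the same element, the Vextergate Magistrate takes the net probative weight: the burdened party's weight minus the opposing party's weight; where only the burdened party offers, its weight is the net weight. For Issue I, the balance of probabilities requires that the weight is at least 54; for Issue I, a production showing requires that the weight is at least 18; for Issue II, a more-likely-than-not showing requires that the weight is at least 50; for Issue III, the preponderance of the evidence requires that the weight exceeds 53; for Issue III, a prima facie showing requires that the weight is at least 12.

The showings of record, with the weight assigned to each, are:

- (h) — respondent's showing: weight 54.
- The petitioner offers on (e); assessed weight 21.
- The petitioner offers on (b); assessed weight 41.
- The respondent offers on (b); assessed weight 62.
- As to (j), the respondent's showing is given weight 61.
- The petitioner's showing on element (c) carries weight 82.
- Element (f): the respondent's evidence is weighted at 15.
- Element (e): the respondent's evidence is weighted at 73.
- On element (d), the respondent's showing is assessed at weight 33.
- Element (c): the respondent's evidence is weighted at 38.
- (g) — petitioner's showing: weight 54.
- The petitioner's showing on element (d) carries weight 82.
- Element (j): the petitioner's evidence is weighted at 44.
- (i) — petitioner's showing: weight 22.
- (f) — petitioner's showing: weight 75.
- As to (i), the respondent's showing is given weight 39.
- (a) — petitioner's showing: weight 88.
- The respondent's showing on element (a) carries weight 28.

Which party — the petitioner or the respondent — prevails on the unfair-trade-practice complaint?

respondent

— Issue I —
Stage I.1 — burden on petitioner; standard: the balance of probabilities (weight is at least 54).
    (a): 88 − 28 = 60 ≥ 54 [met]
  Stage I.1 is satisfied; the onus moves to the respondent.
Stage I.2 — burden on respondent; standard: a production showing (weight is at least 18).
    (b): 62 − 41 = 21 ≥ 18 [met]
  The respondent carries the last stage.
All stages carried — the respondent prevails on this issue.
— Issue II —
Stage II.1 — burden on petitioner; standard: a more-likely-than-not showing (weight is at least 50).
    (c): 82 − 38 = 44 < 50 [not met]
    (d): 82 − 33 = 49 < 50 [not met]
  Stage II.1 not carried; the petitioner fails its burden.
The respondent prevails on this issue.
— Issue III —
Stage III.1 (petitioner, the preponderance of the evidence, weight exceeds 53): (f) net 75−15=60 > 53 — meets; (g) 54 > 53 — meets.
  All elements met. The burden passes to the respondent.
Stage III.2 (respondent, the preponderance of the evidence, weight exceeds 53): (h) 54 > 53 — meets.
  Stage III.2 carried; the burden remains with the respondent.
Stage III.3 (respondent, a prima facie showing, weight is at least 12): (i) net 39−22=17 ≥ 12 — meets; (j) net 61−44=17 ≥ 12 — meets.
  The respondent carries the last stage.
All stages carried — the respondent prevails on this issue.
Per-issue: Issue I → respondent; Issue II → respondent; Issue III → respondent. The petitioner must prevail on at least one issue; overall, the respondent prevails.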